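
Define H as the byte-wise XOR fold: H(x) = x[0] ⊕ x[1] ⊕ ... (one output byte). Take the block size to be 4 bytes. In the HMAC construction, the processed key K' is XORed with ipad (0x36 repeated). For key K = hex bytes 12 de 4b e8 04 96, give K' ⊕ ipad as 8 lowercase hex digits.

cb363636

Key hex bytes 12 de 4b e8 04 96 is 6 bytes > B = 4, so hash it first: H(key) = fd, then zero-pad to 4 bytes: K' = fd 00 00 00.
XOR each byte with 0x36: fd⊕36=cb, 00⊕36=36, 00⊕36=36, 00⊕36=36.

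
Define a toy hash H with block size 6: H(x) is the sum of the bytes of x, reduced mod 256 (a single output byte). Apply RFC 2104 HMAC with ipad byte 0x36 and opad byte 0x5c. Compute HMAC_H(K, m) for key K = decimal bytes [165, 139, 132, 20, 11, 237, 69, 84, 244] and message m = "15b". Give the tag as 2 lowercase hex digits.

2e

Key decimal bytes [165, 139, 132, 20, 11, 237, 69, 84, 244] = a5 8b 84 14 0b ed 45 54 f4 is 9 bytes > B = 6, so hash it first: H(key) = 4d, then zero-pad to 6 bytes: K' = 4d 00 00 00 00 00.
K' ⊕ ipad = 7b 36 36 36 36 36.  K' ⊕ opad = 11 5c 5c 5c 5c 5c.
Inner input = (K'⊕ipad) ∥ m = 7b 36 36 36 36 36 ∥ 31 35 62.
Inner hash: sum = 123+54+54+54+54+54+49+53+98 = 593; mod 256 = 81 → 51.
Outer input = (K'⊕opad) ∥ inner = 11 5c 5c 5c 5c 5c ∥ 51.
Outer hash (tag): sum = 17+92+92+92+92+92+81 = 558; mod 256 = 46 → 2e.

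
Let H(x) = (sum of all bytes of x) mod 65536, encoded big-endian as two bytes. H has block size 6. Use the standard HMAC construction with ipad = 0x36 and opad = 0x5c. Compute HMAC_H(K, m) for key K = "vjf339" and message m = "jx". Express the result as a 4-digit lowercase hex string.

02c5

Key "vjf339" = 76 6a 66 33 33 39 is exactly B = 6 bytes: K' = 76 6a 66 33 33 39.
K' ⊕ ipad = 40 5c 50 05 05 0f.  K' ⊕ opad = 2a 36 3a 6f 6f 65.
Inner input = (K'⊕ipad) ∥ m = 40 5c 50 05 05 0f ∥ 6a 78.
Inner hash: sum = 64+92+80+5+5+15+106+120 = 487 → 01 e7.
Outer input = (K'⊕opad) ∥ inner = 2a 36 3a 6f 6f 65 ∥ 01 e7.
Outer hash (tag): sum = 42+54+58+111+111+101+1+231 = 709 → 02 c5.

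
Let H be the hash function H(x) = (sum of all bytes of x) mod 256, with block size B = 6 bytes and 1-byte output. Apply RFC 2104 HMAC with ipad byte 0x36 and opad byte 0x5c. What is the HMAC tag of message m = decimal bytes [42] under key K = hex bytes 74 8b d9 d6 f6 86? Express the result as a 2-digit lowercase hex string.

fa

Key hex bytes 74 8b d9 d6 f6 86 is exactly B = 6 bytes: K' = 74 8b d9 d6 f6 86.
K' ⊕ ipad = 42 bd ef e0 c0 b0.  K' ⊕ opad = 28 d7 85 8a aa da.
Inner input = (K'⊕ipad) ∥ m = 42 bd ef e0 c0 b0 ∥ 2a.
Inner hash: sum = 66+189+239+224+192+176+42 = 1128; mod 256 = 104 → 68.
Outer input = (K'⊕opad) ∥ inner = 28 d7 85 8a aa da ∥ 68.
Outer hash (tag): sum = 40+215+133+138+170+218+104 = 1018; mod 256 = 250 → fa.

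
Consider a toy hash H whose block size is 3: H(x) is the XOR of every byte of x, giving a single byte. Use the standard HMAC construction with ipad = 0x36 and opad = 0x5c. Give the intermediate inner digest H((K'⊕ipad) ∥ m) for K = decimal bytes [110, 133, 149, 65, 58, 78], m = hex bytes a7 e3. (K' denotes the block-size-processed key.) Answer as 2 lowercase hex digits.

Key decimal bytes [110, 133, 149, 65, 58, 78] = 6e 85 95 41 3a 4e is 6 bytes > B = 3, so hash it first: H(key) = 4b, then zero-pad to 3 bytes: K' = 4b 00 00.
K' ⊕ ipad = 7d 36 36.
Inner input = 7d 36 36 ∥ a7 e3.
Inner hash: XOR 7d⊕36⊕36⊕a7⊕e3 = 39.

39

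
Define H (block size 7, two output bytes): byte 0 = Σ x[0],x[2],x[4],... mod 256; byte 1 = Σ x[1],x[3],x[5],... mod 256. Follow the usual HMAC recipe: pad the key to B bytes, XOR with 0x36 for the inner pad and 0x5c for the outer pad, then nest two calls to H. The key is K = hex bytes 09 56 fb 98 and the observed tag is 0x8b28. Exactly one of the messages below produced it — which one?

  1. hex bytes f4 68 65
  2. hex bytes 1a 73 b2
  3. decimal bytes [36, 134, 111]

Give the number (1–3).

Key hex bytes 09 56 fb 98 is 4 bytes ≤ B = 7; zero-pad to 7 bytes: K' = 09 56 fb 98 00 00 00.
K' ⊕ ipad = 3f 60 cd ae 36 36 36; K' ⊕ opad = 55 0a a7 c4 5c 5c 5c.
m1: inner = H(3f 60 cd ae 36 36 36 f4 68 65) = e0 9d; tag = H(55 0a a7 c4 5c 5c 5c e0 9d) = 510a
m2: inner = H(3f 60 cd ae 36 36 36 1a 73 b2) = eb 10; tag = H(55 0a a7 c4 5c 5c 5c eb 10) = c415
m3: inner = H(3f 60 cd ae 36 36 36 24 86 6f) = fe d7; tag = H(55 0a a7 c4 5c 5c 5c fe d7) = 8b28 ← matches

3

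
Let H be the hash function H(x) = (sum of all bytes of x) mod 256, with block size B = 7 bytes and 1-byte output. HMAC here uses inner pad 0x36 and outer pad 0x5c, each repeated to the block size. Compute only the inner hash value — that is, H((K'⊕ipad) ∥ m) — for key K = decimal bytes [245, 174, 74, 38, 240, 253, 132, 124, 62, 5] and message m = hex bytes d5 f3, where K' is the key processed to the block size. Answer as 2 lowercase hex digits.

81

Key decimal bytes [245, 174, 74, 38, 240, 253, 132, 124, 62, 5] = f5 ae 4a 26 f0 fd 84 7c 3e 05 is 10 bytes > B = 7, so hash it first: H(key) = 43, then zero-pad to 7 bytes: K' = 43 00 00 00 00 00 00.
K' ⊕ ipad = 75 36 36 36 36 36 36.
Inner input = 75 36 36 36 36 36 36 ∥ d5 f3.
Inner hash: sum = 117+54+54+54+54+54+54+213+243 = 897; mod 256 = 129 → 81.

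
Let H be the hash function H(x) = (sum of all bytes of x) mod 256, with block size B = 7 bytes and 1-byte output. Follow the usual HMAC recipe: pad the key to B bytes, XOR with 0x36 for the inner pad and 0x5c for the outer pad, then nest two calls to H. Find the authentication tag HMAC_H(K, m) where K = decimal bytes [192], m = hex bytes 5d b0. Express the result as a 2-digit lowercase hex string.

Key decimal bytes [192] = c0 is 1 byte ≤ B = 7; zero-pad to 7 bytes: K' = c0 00 00 00 00 00 00.
K' ⊕ ipad = f6 36 36 36 36 36 36.  K' ⊕ opad = 9c 5c 5c 5c 5c 5c 5c.
Inner input = (K'⊕ipad) ∥ m = f6 36 36 36 36 36 36 ∥ 5d b0.
Inner hash: sum = 246+54+54+54+54+54+54+93+176 = 839; mod 256 = 71 → 47.
Outer input = (K'⊕opad) ∥ inner = 9c 5c 5c 5c 5c 5c 5c ∥ 47.
Outer hash (tag): sum = 156+92+92+92+92+92+92+71 = 779; mod 256 = 11 → 0b.

0b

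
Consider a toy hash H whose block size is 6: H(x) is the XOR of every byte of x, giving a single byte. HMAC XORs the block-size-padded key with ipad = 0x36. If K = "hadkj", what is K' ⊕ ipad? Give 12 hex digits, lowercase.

Key "hadkj" = 68 61 64 6b 6a is 5 bytes ≤ B = 6; zero-pad to 6 bytes: K' = 68 61 64 6b 6a 00.
XOR each byte with 0x36: 68⊕36=5e, 61⊕36=57, 64⊕36=52, 6b⊕36=5d, 6a⊕36=5c, 00⊕36=36.

5e57525d5c36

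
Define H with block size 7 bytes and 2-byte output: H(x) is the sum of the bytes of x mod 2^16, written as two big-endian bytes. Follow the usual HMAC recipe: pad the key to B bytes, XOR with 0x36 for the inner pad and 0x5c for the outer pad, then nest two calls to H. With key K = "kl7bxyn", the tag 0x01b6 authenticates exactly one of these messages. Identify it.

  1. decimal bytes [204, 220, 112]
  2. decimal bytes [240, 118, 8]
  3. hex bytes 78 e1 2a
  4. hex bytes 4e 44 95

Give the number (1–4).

Key "kl7bxyn" = 6b 6c 37 62 78 79 6e is exactly B = 7 bytes: K' = 6b 6c 37 62 78 79 6e.
K' ⊕ ipad = 5d 5a 01 54 4e 4f 58; K' ⊕ opad = 37 30 6b 3e 24 25 32.
m1: inner = H(5d 5a 01 54 4e 4f 58 cc dc 70) = 04 19; tag = H(37 30 6b 3e 24 25 32 04 19) = 01a8
m2: inner = H(5d 5a 01 54 4e 4f 58 f0 76 08) = 03 6f; tag = H(37 30 6b 3e 24 25 32 03 6f) = 01fd
m3: inner = H(5d 5a 01 54 4e 4f 58 78 e1 2a) = 03 84; tag = H(37 30 6b 3e 24 25 32 03 84) = 0212
m4: inner = H(5d 5a 01 54 4e 4f 58 4e 44 95) = 03 28; tag = H(37 30 6b 3e 24 25 32 03 28) = 01b6 ← matches

4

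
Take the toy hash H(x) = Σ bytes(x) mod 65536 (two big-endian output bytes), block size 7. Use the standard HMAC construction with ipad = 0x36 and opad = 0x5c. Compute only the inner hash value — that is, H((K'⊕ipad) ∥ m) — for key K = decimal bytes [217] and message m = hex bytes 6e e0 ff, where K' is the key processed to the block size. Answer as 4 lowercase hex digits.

0480

Key decimal bytes [217] = d9 is 1 byte ≤ B = 7; zero-pad to 7 bytes: K' = d9 00 00 00 00 00 00.
K' ⊕ ipad = ef 36 36 36 36 36 36.
Inner input = ef 36 36 36 36 36 36 ∥ 6e e0 ff.
Inner hash: sum = 239+54+54+54+54+54+54+110+224+255 = 1152 → 04 80.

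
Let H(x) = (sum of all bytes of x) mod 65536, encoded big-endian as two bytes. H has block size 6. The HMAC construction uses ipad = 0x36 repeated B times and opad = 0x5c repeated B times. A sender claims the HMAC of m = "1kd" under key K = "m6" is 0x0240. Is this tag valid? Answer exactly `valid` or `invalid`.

Key "m6" = 6d 36 is 2 bytes ≤ B = 6; zero-pad to 6 bytes: K' = 6d 36 00 00 00 00.
K' ⊕ ipad = 5b 00 36 36 36 36; K' ⊕ opad = 31 6a 5c 5c 5c 5c.
Inner hash: sum = 91+0+54+54+54+54+49+107+100 = 563 → 02 33.
Outer hash (recomputed tag): sum = 49+106+92+92+92+92+2+51 = 576 → 02 40.
Recomputed tag = 0240; claimed = 0240 → match.

valid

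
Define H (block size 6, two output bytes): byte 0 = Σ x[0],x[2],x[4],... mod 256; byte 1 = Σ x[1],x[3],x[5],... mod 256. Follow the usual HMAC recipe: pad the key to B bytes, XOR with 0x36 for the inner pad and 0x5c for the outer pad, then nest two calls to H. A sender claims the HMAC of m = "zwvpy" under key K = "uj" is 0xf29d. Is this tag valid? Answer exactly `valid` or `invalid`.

invalid

Key "uj" = 75 6a is 2 bytes ≤ B = 6; zero-pad to 6 bytes: K' = 75 6a 00 00 00 00.
K' ⊕ ipad = 43 5c 36 36 36 36; K' ⊕ opad = 29 36 5c 5c 5c 5c.
Inner hash: even-index sum = 536 mod 256 = 24; odd-index sum = 431 mod 256 = 175 → 18 af.
Outer hash (recomputed tag): even-index sum = 249 mod 256 = 249; odd-index sum = 413 mod 256 = 157 → f9 9d.
Recomputed tag = f99d; claimed = f29d → mismatch.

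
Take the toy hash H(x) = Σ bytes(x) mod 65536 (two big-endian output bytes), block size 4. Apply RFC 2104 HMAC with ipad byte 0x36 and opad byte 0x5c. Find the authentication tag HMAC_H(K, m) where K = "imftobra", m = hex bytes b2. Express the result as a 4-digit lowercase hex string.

01d5

Key "imftobra" = 69 6d 66 74 6f 62 72 61 is 8 bytes > B = 4, so hash it first: H(key) = 03 54, then zero-pad to 4 bytes: K' = 03 54 00 00.
K' ⊕ ipad = 35 62 36 36.  K' ⊕ opad = 5f 08 5c 5c.
Inner input = (K'⊕ipad) ∥ m = 35 62 36 36 ∥ b2.
Inner hash: sum = 53+98+54+54+178 = 437 → 01 b5.
Outer input = (K'⊕opad) ∥ inner = 5f 08 5c 5c ∥ 01 b5.
Outer hash (tag): sum = 95+8+92+92+1+181 = 469 → 01 d5.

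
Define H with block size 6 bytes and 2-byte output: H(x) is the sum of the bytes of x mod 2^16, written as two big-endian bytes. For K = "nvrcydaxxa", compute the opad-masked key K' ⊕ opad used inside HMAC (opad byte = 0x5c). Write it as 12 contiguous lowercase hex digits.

58145c5c5c5c

Key "nvrcydaxxa" = 6e 76 72 63 79 64 61 78 78 61 is 10 bytes > B = 6, so hash it first: H(key) = 04 48, then zero-pad to 6 bytes: K' = 04 48 00 00 00 00.
XOR each byte with 0x5c: 04⊕5c=58, 48⊕5c=14, 00⊕5c=5c, 00⊕5c=5c, 00⊕5c=5c, 00⊕5c=5c.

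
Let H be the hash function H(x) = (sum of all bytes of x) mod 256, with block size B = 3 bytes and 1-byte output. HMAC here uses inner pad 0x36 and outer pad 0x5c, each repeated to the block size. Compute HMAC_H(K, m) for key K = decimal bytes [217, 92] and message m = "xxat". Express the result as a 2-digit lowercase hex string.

Key decimal bytes [217, 92] = d9 5c is 2 bytes ≤ B = 3; zero-pad to 3 bytes: K' = d9 5c 00.
K' ⊕ ipad = ef 6a 36.  K' ⊕ opad = 85 00 5c.
Inner input = (K'⊕ipad) ∥ m = ef 6a 36 ∥ 78 78 61 74.
Inner hash: sum = 239+106+54+120+120+97+116 = 852; mod 256 = 84 → 54.
Outer input = (K'⊕opad) ∥ inner = 85 00 5c ∥ 54.
Outer hash (tag): sum = 133+0+92+84 = 309; mod 256 = 53 → 35.

35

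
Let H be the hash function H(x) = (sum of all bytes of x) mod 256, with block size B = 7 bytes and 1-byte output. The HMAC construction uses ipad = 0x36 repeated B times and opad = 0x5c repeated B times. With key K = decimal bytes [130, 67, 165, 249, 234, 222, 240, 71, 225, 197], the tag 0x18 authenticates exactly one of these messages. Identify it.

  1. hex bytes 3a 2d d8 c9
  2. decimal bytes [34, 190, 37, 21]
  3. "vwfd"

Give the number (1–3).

Key decimal bytes [130, 67, 165, 249, 234, 222, 240, 71, 225, 197] = 82 43 a5 f9 ea de f0 47 e1 c5 is 10 bytes > B = 7, so hash it first: H(key) = 08, then zero-pad to 7 bytes: K' = 08 00 00 00 00 00 00.
K' ⊕ ipad = 3e 36 36 36 36 36 36; K' ⊕ opad = 54 5c 5c 5c 5c 5c 5c.
m1: inner = H(3e 36 36 36 36 36 36 3a 2d d8 c9) = 8a; tag = H(54 5c 5c 5c 5c 5c 5c 8a) = 06
m2: inner = H(3e 36 36 36 36 36 36 22 be 25 15) = 9c; tag = H(54 5c 5c 5c 5c 5c 5c 9c) = 18 ← matches
m3: inner = H(3e 36 36 36 36 36 36 76 77 66 64) = 39; tag = H(54 5c 5c 5c 5c 5c 5c 39) = b5

2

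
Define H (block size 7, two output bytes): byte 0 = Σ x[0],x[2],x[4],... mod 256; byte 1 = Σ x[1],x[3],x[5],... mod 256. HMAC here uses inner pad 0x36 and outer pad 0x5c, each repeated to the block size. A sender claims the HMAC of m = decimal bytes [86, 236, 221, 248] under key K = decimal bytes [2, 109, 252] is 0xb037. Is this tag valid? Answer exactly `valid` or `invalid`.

valid

Key decimal bytes [2, 109, 252] = 02 6d fc is 3 bytes ≤ B = 7; zero-pad to 7 bytes: K' = 02 6d fc 00 00 00 00.
K' ⊕ ipad = 34 5b ca 36 36 36 36; K' ⊕ opad = 5e 31 a0 5c 5c 5c 5c.
Inner hash: even-index sum = 846 mod 256 = 78; odd-index sum = 506 mod 256 = 250 → 4e fa.
Outer hash (recomputed tag): even-index sum = 688 mod 256 = 176; odd-index sum = 311 mod 256 = 55 → b0 37.
Recomputed tag = b037; claimed = b037 → match.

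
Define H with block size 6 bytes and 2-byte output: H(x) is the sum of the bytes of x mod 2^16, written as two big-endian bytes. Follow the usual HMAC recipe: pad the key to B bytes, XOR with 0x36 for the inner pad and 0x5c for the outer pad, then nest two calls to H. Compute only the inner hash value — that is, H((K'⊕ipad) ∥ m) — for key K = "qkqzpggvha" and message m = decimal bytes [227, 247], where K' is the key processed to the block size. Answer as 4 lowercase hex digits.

0356

Key "qkqzpggvha" = 71 6b 71 7a 70 67 67 76 68 61 is 10 bytes > B = 6, so hash it first: H(key) = 04 44, then zero-pad to 6 bytes: K' = 04 44 00 00 00 00.
K' ⊕ ipad = 32 72 36 36 36 36.
Inner input = 32 72 36 36 36 36 ∥ e3 f7.
Inner hash: sum = 50+114+54+54+54+54+227+247 = 854 → 03 56.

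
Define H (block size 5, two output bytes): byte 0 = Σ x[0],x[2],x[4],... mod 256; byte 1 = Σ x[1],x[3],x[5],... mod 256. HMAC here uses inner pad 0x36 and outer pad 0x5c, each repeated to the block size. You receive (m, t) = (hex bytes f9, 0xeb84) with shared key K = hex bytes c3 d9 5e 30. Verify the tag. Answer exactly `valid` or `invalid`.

valid

Key hex bytes c3 d9 5e 30 is 4 bytes ≤ B = 5; zero-pad to 5 bytes: K' = c3 d9 5e 30 00.
K' ⊕ ipad = f5 ef 68 06 36; K' ⊕ opad = 9f 85 02 6c 5c.
Inner hash: even-index sum = 403 mod 256 = 147; odd-index sum = 494 mod 256 = 238 → 93 ee.
Outer hash (recomputed tag): even-index sum = 491 mod 256 = 235; odd-index sum = 388 mod 256 = 132 → eb 84.
Recomputed tag = eb84; claimed = eb84 → match.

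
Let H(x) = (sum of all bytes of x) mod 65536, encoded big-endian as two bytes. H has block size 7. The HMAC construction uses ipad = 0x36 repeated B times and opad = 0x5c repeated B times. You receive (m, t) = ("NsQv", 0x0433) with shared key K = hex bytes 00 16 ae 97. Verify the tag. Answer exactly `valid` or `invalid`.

valid

Key hex bytes 00 16 ae 97 is 4 bytes ≤ B = 7; zero-pad to 7 bytes: K' = 00 16 ae 97 00 00 00.
K' ⊕ ipad = 36 20 98 a1 36 36 36; K' ⊕ opad = 5c 4a f2 cb 5c 5c 5c.
Inner hash: sum = 54+32+152+161+54+54+54+78+115+81+118 = 953 → 03 b9.
Outer hash (recomputed tag): sum = 92+74+242+203+92+92+92+3+185 = 1075 → 04 33.
Recomputed tag = 0433; claimed = 0433 → match.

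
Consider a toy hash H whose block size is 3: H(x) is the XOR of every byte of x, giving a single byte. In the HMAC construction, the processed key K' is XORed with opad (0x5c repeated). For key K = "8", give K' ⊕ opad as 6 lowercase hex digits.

645c5c

Key "8" = 38 is 1 byte ≤ B = 3; zero-pad to 3 bytes: K' = 38 00 00.
XOR each byte with 0x5c: 38⊕5c=64, 00⊕5c=5c, 00⊕5c=5c.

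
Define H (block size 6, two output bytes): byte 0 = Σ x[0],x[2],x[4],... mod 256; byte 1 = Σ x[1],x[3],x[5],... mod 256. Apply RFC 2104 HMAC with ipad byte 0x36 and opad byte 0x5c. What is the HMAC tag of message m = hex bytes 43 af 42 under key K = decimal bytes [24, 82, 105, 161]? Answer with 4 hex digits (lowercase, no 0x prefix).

Key decimal bytes [24, 82, 105, 161] = 18 52 69 a1 is 4 bytes ≤ B = 6; zero-pad to 6 bytes: K' = 18 52 69 a1 00 00.
K' ⊕ ipad = 2e 64 5f 97 36 36.  K' ⊕ opad = 44 0e 35 fd 5c 5c.
Inner input = (K'⊕ipad) ∥ m = 2e 64 5f 97 36 36 ∥ 43 af 42.
Inner hash: even-index sum = 328 mod 256 = 72; odd-index sum = 480 mod 256 = 224 → 48 e0.
Outer input = (K'⊕opad) ∥ inner = 44 0e 35 fd 5c 5c ∥ 48 e0.
Outer hash (tag): even-index sum = 285 mod 256 = 29; odd-index sum = 583 mod 256 = 71 → 1d 47.

1d47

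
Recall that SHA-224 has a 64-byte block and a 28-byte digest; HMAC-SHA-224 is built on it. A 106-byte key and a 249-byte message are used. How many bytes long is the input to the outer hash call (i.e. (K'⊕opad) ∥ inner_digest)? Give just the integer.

92

Key is 106 > 64 bytes, so it is hashed to 28 bytes then zero-padded to 64: |K'| = 64.
Outer input = (K'⊕opad) ∥ H(inner) → 64 + 28 = 92 bytes.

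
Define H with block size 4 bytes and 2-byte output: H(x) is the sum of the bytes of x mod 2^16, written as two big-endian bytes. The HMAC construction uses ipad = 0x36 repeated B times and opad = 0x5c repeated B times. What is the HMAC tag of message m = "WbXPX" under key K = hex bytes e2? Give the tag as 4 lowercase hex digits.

Key hex bytes e2 is 1 byte ≤ B = 4; zero-pad to 4 bytes: K' = e2 00 00 00.
K' ⊕ ipad = d4 36 36 36.  K' ⊕ opad = be 5c 5c 5c.
Inner input = (K'⊕ipad) ∥ m = d4 36 36 36 ∥ 57 62 58 50 58.
Inner hash: sum = 212+54+54+54+87+98+88+80+88 = 815 → 03 2f.
Outer input = (K'⊕opad) ∥ inner = be 5c 5c 5c ∥ 03 2f.
Outer hash (tag): sum = 190+92+92+92+3+47 = 516 → 02 04.

0204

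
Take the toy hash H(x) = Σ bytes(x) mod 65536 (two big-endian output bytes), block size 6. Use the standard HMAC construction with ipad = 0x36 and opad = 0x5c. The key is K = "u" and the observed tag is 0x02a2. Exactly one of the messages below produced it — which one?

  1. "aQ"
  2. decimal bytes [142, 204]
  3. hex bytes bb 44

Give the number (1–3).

2

Key "u" = 75 is 1 byte ≤ B = 6; zero-pad to 6 bytes: K' = 75 00 00 00 00 00.
K' ⊕ ipad = 43 36 36 36 36 36; K' ⊕ opad = 29 5c 5c 5c 5c 5c.
m1: inner = H(43 36 36 36 36 36 61 51) = 02 03; tag = H(29 5c 5c 5c 5c 5c 02 03) = 01fa
m2: inner = H(43 36 36 36 36 36 8e cc) = 02 ab; tag = H(29 5c 5c 5c 5c 5c 02 ab) = 02a2 ← matches
m3: inner = H(43 36 36 36 36 36 bb 44) = 02 50; tag = H(29 5c 5c 5c 5c 5c 02 50) = 0247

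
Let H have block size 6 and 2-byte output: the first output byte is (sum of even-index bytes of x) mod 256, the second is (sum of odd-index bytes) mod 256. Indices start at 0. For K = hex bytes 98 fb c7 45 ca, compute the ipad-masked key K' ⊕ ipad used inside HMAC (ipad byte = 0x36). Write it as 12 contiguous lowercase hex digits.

Key hex bytes 98 fb c7 45 ca is 5 bytes ≤ B = 6; zero-pad to 6 bytes: K' = 98 fb c7 45 ca 00.
XOR each byte with 0x36: 98⊕36=ae, fb⊕36=cd, c7⊕36=f1, 45⊕36=73, ca⊕36=fc, 00⊕36=36.

aecdf173fc36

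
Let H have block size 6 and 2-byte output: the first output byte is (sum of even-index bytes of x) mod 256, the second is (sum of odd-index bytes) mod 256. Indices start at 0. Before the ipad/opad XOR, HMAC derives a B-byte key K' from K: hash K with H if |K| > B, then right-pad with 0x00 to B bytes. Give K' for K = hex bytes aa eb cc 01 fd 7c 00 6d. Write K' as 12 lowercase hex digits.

|K| = 8 > B = 6, so first hash the key.
H(K): even-index sum = 627 mod 256 = 115; odd-index sum = 469 mod 256 = 213 → 73 d5.
Zero-pad H(K) = 73 d5 to 6 bytes: K' = 73 d5 00 00 00 00.

73d500000000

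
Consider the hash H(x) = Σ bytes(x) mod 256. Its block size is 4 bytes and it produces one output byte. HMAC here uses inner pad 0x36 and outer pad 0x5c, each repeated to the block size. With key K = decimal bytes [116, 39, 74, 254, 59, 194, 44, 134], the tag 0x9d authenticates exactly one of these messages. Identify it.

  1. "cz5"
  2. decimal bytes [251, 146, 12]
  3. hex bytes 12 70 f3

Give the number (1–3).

3

Key decimal bytes [116, 39, 74, 254, 59, 194, 44, 134] = 74 27 4a fe 3b c2 2c 86 is 8 bytes > B = 4, so hash it first: H(key) = 92, then zero-pad to 4 bytes: K' = 92 00 00 00.
K' ⊕ ipad = a4 36 36 36; K' ⊕ opad = ce 5c 5c 5c.
m1: inner = H(a4 36 36 36 63 7a 35) = 58; tag = H(ce 5c 5c 5c 58) = 3a
m2: inner = H(a4 36 36 36 fb 92 0c) = df; tag = H(ce 5c 5c 5c df) = c1
m3: inner = H(a4 36 36 36 12 70 f3) = bb; tag = H(ce 5c 5c 5c bb) = 9d ← matches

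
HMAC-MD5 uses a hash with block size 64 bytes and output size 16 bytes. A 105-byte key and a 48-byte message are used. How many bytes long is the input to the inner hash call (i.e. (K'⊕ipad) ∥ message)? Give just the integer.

112

Key is 105 > 64 bytes, so it is hashed to 16 bytes then zero-padded to 64: |K'| = 64.
Inner input = (K'⊕ipad) ∥ m → 64 + 48 = 112 bytes.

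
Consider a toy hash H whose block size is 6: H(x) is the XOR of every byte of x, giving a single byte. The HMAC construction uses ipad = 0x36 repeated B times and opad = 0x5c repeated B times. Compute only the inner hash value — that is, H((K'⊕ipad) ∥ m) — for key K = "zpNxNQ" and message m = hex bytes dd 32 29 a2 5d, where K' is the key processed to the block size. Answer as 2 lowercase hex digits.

Key "zpNxNQ" = 7a 70 4e 78 4e 51 is exactly B = 6 bytes: K' = 7a 70 4e 78 4e 51.
K' ⊕ ipad = 4c 46 78 4e 78 67.
Inner input = 4c 46 78 4e 78 67 ∥ dd 32 29 a2 5d.
Inner hash: XOR 4c⊕46⊕78⊕4e⊕78⊕67⊕dd⊕32⊕29⊕a2⊕5d = 1a.

1a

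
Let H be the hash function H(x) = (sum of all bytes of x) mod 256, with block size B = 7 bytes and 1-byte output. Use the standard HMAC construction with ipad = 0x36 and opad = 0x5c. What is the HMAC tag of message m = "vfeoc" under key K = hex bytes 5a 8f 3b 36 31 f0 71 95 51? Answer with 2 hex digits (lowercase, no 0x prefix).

Key hex bytes 5a 8f 3b 36 31 f0 71 95 51 is 9 bytes > B = 7, so hash it first: H(key) = d2, then zero-pad to 7 bytes: K' = d2 00 00 00 00 00 00.
K' ⊕ ipad = e4 36 36 36 36 36 36.  K' ⊕ opad = 8e 5c 5c 5c 5c 5c 5c.
Inner input = (K'⊕ipad) ∥ m = e4 36 36 36 36 36 36 ∥ 76 66 65 6f 63.
Inner hash: sum = 228+54+54+54+54+54+54+118+102+101+111+99 = 1083; mod 256 = 59 → 3b.
Outer input = (K'⊕opad) ∥ inner = 8e 5c 5c 5c 5c 5c 5c ∥ 3b.
Outer hash (tag): sum = 142+92+92+92+92+92+92+59 = 753; mod 256 = 241 → f1.

f1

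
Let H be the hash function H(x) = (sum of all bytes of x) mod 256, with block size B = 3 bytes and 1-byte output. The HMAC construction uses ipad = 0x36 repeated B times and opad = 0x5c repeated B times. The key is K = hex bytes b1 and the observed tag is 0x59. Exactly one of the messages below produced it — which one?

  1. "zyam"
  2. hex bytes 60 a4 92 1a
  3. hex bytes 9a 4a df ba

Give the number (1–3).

1

Key hex bytes b1 is 1 byte ≤ B = 3; zero-pad to 3 bytes: K' = b1 00 00.
K' ⊕ ipad = 87 36 36; K' ⊕ opad = ed 5c 5c.
m1: inner = H(87 36 36 7a 79 61 6d) = b4; tag = H(ed 5c 5c b4) = 59 ← matches
m2: inner = H(87 36 36 60 a4 92 1a) = a3; tag = H(ed 5c 5c a3) = 48
m3: inner = H(87 36 36 9a 4a df ba) = 70; tag = H(ed 5c 5c 70) = 15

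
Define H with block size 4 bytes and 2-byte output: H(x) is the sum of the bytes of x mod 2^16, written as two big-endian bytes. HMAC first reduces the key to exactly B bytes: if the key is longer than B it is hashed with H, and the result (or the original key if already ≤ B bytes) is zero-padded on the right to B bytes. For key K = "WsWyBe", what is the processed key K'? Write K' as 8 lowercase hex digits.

02410000

|K| = 6 > B = 4, so first hash the key.
H(K): sum = 87+115+87+121+66+101 = 577 → 02 41.
Zero-pad H(K) = 02 41 to 4 bytes: K' = 02 41 00 00.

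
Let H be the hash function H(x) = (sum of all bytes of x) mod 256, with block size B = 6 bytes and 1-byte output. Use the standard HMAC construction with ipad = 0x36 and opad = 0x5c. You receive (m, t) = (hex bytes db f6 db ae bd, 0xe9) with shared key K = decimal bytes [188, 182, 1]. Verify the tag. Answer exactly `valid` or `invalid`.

Key decimal bytes [188, 182, 1] = bc b6 01 is 3 bytes ≤ B = 6; zero-pad to 6 bytes: K' = bc b6 01 00 00 00.
K' ⊕ ipad = 8a 80 37 36 36 36; K' ⊕ opad = e0 ea 5d 5c 5c 5c.
Inner hash: sum = 138+128+55+54+54+54+219+246+219+174+189 = 1530; mod 256 = 250 → fa.
Outer hash (recomputed tag): sum = 224+234+93+92+92+92+250 = 1077; mod 256 = 53 → 35.
Recomputed tag = 35; claimed = e9 → mismatch.

invalid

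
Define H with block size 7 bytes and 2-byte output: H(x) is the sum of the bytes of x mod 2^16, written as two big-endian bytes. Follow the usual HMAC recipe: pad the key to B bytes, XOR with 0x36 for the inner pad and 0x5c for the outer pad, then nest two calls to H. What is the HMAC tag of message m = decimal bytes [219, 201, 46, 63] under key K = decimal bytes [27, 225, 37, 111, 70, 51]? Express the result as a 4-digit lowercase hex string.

02c5

Key decimal bytes [27, 225, 37, 111, 70, 51] = 1b e1 25 6f 46 33 is 6 bytes ≤ B = 7; zero-pad to 7 bytes: K' = 1b e1 25 6f 46 33 00.
K' ⊕ ipad = 2d d7 13 59 70 05 36.  K' ⊕ opad = 47 bd 79 33 1a 6f 5c.
Inner input = (K'⊕ipad) ∥ m = 2d d7 13 59 70 05 36 ∥ db c9 2e 3f.
Inner hash: sum = 45+215+19+89+112+5+54+219+201+46+63 = 1068 → 04 2c.
Outer input = (K'⊕opad) ∥ inner = 47 bd 79 33 1a 6f 5c ∥ 04 2c.
Outer hash (tag): sum = 71+189+121+51+26+111+92+4+44 = 709 → 02 c5.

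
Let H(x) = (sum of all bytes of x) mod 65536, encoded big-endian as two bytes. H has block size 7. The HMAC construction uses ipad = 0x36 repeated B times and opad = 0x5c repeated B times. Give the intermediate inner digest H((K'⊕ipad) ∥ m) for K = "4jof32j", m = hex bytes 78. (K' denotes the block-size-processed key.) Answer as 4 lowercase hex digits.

01e4

Key "4jof32j" = 34 6a 6f 66 33 32 6a is exactly B = 7 bytes: K' = 34 6a 6f 66 33 32 6a.
K' ⊕ ipad = 02 5c 59 50 05 04 5c.
Inner input = 02 5c 59 50 05 04 5c ∥ 78.
Inner hash: sum = 2+92+89+80+5+4+92+120 = 484 → 01 e4.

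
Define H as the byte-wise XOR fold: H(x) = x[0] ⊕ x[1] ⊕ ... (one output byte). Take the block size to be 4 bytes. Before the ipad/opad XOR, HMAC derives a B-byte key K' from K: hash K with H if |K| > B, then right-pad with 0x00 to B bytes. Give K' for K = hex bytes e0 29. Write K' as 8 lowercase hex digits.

Key hex bytes e0 29 is 2 bytes ≤ B = 4; zero-pad to 4 bytes: K' = e0 29 00 00.

e0290000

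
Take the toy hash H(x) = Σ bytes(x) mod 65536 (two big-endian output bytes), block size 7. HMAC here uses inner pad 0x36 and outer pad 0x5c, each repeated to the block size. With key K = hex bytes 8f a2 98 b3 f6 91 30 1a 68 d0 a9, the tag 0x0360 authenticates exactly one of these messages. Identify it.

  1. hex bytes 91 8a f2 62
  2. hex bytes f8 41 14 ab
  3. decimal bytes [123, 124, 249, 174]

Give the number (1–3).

1

Key hex bytes 8f a2 98 b3 f6 91 30 1a 68 d0 a9 is 11 bytes > B = 7, so hash it first: H(key) = 06 2e, then zero-pad to 7 bytes: K' = 06 2e 00 00 00 00 00.
K' ⊕ ipad = 30 18 36 36 36 36 36; K' ⊕ opad = 5a 72 5c 5c 5c 5c 5c.
m1: inner = H(30 18 36 36 36 36 36 91 8a f2 62) = 03 c5; tag = H(5a 72 5c 5c 5c 5c 5c 03 c5) = 0360 ← matches
m2: inner = H(30 18 36 36 36 36 36 f8 41 14 ab) = 03 4e; tag = H(5a 72 5c 5c 5c 5c 5c 03 4e) = 02e9
m3: inner = H(30 18 36 36 36 36 36 7b 7c f9 ae) = 03 f4; tag = H(5a 72 5c 5c 5c 5c 5c 03 f4) = 038f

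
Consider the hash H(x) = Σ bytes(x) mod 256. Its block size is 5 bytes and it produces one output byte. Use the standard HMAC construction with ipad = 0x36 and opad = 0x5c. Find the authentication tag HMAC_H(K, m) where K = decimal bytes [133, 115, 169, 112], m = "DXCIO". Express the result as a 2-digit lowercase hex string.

Key decimal bytes [133, 115, 169, 112] = 85 73 a9 70 is 4 bytes ≤ B = 5; zero-pad to 5 bytes: K' = 85 73 a9 70 00.
K' ⊕ ipad = b3 45 9f 46 36.  K' ⊕ opad = d9 2f f5 2c 5c.
Inner input = (K'⊕ipad) ∥ m = b3 45 9f 46 36 ∥ 44 58 43 49 4f.
Inner hash: sum = 179+69+159+70+54+68+88+67+73+79 = 906; mod 256 = 138 → 8a.
Outer input = (K'⊕opad) ∥ inner = d9 2f f5 2c 5c ∥ 8a.
Outer hash (tag): sum = 217+47+245+44+92+138 = 783; mod 256 = 15 → 0f.

0f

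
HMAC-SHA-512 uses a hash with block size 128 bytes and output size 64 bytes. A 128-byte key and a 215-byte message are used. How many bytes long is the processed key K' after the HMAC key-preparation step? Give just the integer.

Key is 128 ≤ 128 bytes, zero-padded: |K'| = 128.

128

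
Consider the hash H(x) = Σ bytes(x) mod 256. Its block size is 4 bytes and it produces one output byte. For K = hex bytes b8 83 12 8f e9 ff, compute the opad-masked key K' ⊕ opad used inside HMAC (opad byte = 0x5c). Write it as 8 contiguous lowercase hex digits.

Key hex bytes b8 83 12 8f e9 ff is 6 bytes > B = 4, so hash it first: H(key) = c4, then zero-pad to 4 bytes: K' = c4 00 00 00.
XOR each byte with 0x5c: c4⊕5c=98, 00⊕5c=5c, 00⊕5c=5c, 00⊕5c=5c.

985c5c5c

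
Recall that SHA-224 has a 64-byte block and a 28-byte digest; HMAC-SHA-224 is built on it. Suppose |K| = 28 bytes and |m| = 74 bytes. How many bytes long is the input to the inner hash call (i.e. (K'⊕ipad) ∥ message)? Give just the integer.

138

Key is 28 ≤ 64 bytes, zero-padded: |K'| = 64.
Inner input = (K'⊕ipad) ∥ m → 64 + 74 = 138 bytes.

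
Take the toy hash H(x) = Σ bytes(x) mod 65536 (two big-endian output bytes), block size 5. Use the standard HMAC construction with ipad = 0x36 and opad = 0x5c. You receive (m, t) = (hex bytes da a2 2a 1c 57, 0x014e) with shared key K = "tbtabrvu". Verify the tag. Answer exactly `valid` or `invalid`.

invalid

Key "tbtabrvu" = 74 62 74 61 62 72 76 75 is 8 bytes > B = 5, so hash it first: H(key) = 03 6a, then zero-pad to 5 bytes: K' = 03 6a 00 00 00.
K' ⊕ ipad = 35 5c 36 36 36; K' ⊕ opad = 5f 36 5c 5c 5c.
Inner hash: sum = 53+92+54+54+54+218+162+42+28+87 = 844 → 03 4c.
Outer hash (recomputed tag): sum = 95+54+92+92+92+3+76 = 504 → 01 f8.
Recomputed tag = 01f8; claimed = 014e → mismatch.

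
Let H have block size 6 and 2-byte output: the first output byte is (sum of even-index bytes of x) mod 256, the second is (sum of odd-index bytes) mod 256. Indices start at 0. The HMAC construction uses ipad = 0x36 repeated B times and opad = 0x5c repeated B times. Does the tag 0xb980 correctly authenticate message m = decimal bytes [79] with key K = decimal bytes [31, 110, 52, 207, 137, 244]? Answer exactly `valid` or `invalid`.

valid

Key decimal bytes [31, 110, 52, 207, 137, 244] = 1f 6e 34 cf 89 f4 is exactly B = 6 bytes: K' = 1f 6e 34 cf 89 f4.
K' ⊕ ipad = 29 58 02 f9 bf c2; K' ⊕ opad = 43 32 68 93 d5 a8.
Inner hash: even-index sum = 313 mod 256 = 57; odd-index sum = 531 mod 256 = 19 → 39 13.
Outer hash (recomputed tag): even-index sum = 441 mod 256 = 185; odd-index sum = 384 mod 256 = 128 → b9 80.
Recomputed tag = b980; claimed = b980 → match.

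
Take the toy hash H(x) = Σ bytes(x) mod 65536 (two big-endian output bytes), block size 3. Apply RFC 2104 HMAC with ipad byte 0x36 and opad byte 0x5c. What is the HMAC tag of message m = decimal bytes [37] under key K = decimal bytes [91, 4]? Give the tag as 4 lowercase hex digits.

01b5

Key decimal bytes [91, 4] = 5b 04 is 2 bytes ≤ B = 3; zero-pad to 3 bytes: K' = 5b 04 00.
K' ⊕ ipad = 6d 32 36.  K' ⊕ opad = 07 58 5c.
Inner input = (K'⊕ipad) ∥ m = 6d 32 36 ∥ 25.
Inner hash: sum = 109+50+54+37 = 250 → 00 fa.
Outer input = (K'⊕opad) ∥ inner = 07 58 5c ∥ 00 fa.
Outer hash (tag): sum = 7+88+92+0+250 = 437 → 01 b5.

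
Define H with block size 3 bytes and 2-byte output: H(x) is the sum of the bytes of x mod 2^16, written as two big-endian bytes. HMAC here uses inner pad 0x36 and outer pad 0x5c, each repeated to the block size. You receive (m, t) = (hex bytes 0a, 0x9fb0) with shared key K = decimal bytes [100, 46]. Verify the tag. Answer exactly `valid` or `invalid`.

Key decimal bytes [100, 46] = 64 2e is 2 bytes ≤ B = 3; zero-pad to 3 bytes: K' = 64 2e 00.
K' ⊕ ipad = 52 18 36; K' ⊕ opad = 38 72 5c.
Inner hash: sum = 82+24+54+10 = 170 → 00 aa.
Outer hash (recomputed tag): sum = 56+114+92+0+170 = 432 → 01 b0.
Recomputed tag = 01b0; claimed = 9fb0 → mismatch.

invalid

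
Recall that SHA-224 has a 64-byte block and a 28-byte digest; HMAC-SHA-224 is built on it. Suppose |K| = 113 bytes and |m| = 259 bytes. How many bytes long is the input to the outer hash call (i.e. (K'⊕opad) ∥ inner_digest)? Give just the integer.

92

Key is 113 > 64 bytes, so it is hashed to 28 bytes then zero-padded to 64: |K'| = 64.
Outer input = (K'⊕opad) ∥ H(inner) → 64 + 28 = 92 bytes.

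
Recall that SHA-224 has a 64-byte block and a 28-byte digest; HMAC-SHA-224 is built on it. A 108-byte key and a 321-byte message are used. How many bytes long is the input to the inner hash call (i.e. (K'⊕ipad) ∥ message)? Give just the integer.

Key is 108 > 64 bytes, so it is hashed to 28 bytes then zero-padded to 64: |K'| = 64.
Inner input = (K'⊕ipad) ∥ m → 64 + 321 = 385 bytes.

385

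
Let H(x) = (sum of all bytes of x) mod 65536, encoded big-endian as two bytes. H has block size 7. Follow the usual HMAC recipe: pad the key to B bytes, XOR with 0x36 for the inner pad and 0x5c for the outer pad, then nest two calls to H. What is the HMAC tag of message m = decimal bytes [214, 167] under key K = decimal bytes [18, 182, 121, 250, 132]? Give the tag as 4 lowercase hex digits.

Key decimal bytes [18, 182, 121, 250, 132] = 12 b6 79 fa 84 is 5 bytes ≤ B = 7; zero-pad to 7 bytes: K' = 12 b6 79 fa 84 00 00.
K' ⊕ ipad = 24 80 4f cc b2 36 36.  K' ⊕ opad = 4e ea 25 a6 d8 5c 5c.
Inner input = (K'⊕ipad) ∥ m = 24 80 4f cc b2 36 36 ∥ d6 a7.
Inner hash: sum = 36+128+79+204+178+54+54+214+167 = 1114 → 04 5a.
Outer input = (K'⊕opad) ∥ inner = 4e ea 25 a6 d8 5c 5c ∥ 04 5a.
Outer hash (tag): sum = 78+234+37+166+216+92+92+4+90 = 1009 → 03 f1.

03f1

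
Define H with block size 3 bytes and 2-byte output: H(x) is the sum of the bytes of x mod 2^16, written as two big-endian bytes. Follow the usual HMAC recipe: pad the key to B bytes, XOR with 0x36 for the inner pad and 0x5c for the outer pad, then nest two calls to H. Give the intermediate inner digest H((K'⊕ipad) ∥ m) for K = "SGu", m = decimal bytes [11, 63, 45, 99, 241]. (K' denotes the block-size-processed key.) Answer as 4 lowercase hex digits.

02e4

Key "SGu" = 53 47 75 is exactly B = 3 bytes: K' = 53 47 75.
K' ⊕ ipad = 65 71 43.
Inner input = 65 71 43 ∥ 0b 3f 2d 63 f1.
Inner hash: sum = 101+113+67+11+63+45+99+241 = 740 → 02 e4.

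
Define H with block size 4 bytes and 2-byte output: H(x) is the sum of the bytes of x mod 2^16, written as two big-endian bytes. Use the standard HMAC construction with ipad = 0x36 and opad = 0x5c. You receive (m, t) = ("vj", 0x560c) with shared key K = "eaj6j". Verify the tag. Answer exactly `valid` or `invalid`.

Key "eaj6j" = 65 61 6a 36 6a is 5 bytes > B = 4, so hash it first: H(key) = 01 d0, then zero-pad to 4 bytes: K' = 01 d0 00 00.
K' ⊕ ipad = 37 e6 36 36; K' ⊕ opad = 5d 8c 5c 5c.
Inner hash: sum = 55+230+54+54+118+106 = 617 → 02 69.
Outer hash (recomputed tag): sum = 93+140+92+92+2+105 = 524 → 02 0c.
Recomputed tag = 020c; claimed = 560c → mismatch.

invalid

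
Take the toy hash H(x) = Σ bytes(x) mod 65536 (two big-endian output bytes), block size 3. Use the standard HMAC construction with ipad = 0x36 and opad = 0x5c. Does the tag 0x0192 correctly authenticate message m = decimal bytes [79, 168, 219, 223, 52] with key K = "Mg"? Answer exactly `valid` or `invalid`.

valid

Key "Mg" = 4d 67 is 2 bytes ≤ B = 3; zero-pad to 3 bytes: K' = 4d 67 00.
K' ⊕ ipad = 7b 51 36; K' ⊕ opad = 11 3b 5c.
Inner hash: sum = 123+81+54+79+168+219+223+52 = 999 → 03 e7.
Outer hash (recomputed tag): sum = 17+59+92+3+231 = 402 → 01 92.
Recomputed tag = 0192; claimed = 0192 → match.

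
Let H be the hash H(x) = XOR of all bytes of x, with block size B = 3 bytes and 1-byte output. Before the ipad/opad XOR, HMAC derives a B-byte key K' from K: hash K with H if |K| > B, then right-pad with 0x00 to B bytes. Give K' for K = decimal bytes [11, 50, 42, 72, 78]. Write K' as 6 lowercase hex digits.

|K| = 5 > B = 3, so first hash the key.
H(K): XOR 0b⊕32⊕2a⊕48⊕4e = 15.
Zero-pad H(K) = 15 to 3 bytes: K' = 15 00 00.

150000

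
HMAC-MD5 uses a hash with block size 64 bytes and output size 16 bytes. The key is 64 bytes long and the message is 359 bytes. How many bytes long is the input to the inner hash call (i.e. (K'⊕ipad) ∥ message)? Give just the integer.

Key is 64 ≤ 64 bytes, zero-padded: |K'| = 64.
Inner input = (K'⊕ipad) ∥ m → 64 + 359 = 423 bytes.

423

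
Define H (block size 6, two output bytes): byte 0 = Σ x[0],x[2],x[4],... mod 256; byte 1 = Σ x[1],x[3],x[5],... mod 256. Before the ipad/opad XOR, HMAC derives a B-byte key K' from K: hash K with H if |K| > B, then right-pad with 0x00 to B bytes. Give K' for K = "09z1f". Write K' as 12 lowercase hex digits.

30397a316600

Key "09z1f" = 30 39 7a 31 66 is 5 bytes ≤ B = 6; zero-pad to 6 bytes: K' = 30 39 7a 31 66 00.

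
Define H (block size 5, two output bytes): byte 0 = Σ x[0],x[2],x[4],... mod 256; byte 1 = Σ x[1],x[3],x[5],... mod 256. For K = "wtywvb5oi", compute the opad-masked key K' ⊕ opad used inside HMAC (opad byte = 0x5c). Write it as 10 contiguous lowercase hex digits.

58e05c5c5c

Key "wtywvb5oi" = 77 74 79 77 76 62 35 6f 69 is 9 bytes > B = 5, so hash it first: H(key) = 04 bc, then zero-pad to 5 bytes: K' = 04 bc 00 00 00.
XOR each byte with 0x5c: 04⊕5c=58, bc⊕5c=e0, 00⊕5c=5c, 00⊕5c=5c, 00⊕5c=5c.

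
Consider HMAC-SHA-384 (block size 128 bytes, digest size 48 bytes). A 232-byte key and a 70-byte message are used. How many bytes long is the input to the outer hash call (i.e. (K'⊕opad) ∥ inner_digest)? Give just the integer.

Key is 232 > 128 bytes, so it is hashed to 48 bytes then zero-padded to 128: |K'| = 128.
Outer input = (K'⊕opad) ∥ H(inner) → 128 + 48 = 176 bytes.

176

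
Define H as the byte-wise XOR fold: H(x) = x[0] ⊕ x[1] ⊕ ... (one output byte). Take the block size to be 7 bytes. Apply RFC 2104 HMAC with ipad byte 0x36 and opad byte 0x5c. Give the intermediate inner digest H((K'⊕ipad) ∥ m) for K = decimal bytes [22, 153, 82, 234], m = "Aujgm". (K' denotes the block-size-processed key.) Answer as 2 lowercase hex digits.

Key decimal bytes [22, 153, 82, 234] = 16 99 52 ea is 4 bytes ≤ B = 7; zero-pad to 7 bytes: K' = 16 99 52 ea 00 00 00.
K' ⊕ ipad = 20 af 64 dc 36 36 36.
Inner input = 20 af 64 dc 36 36 36 ∥ 41 75 6a 67 6d.
Inner hash: XOR 20⊕af⊕64⊕dc⊕36⊕36⊕36⊕41⊕75⊕6a⊕67⊕6d = 55.

55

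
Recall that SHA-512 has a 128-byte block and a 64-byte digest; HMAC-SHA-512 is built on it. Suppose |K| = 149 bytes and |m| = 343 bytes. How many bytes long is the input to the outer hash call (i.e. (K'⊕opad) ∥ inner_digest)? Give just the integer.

Key is 149 > 128 bytes, so it is hashed to 64 bytes then zero-padded to 128: |K'| = 128.
Outer input = (K'⊕opad) ∥ H(inner) → 128 + 64 = 192 bytes.

192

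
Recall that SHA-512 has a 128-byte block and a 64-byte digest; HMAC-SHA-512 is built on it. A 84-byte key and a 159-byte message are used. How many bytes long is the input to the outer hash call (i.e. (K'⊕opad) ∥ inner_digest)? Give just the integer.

192

Key is 84 ≤ 128 bytes, zero-padded: |K'| = 128.
Outer input = (K'⊕opad) ∥ H(inner) → 128 + 64 = 192 bytes.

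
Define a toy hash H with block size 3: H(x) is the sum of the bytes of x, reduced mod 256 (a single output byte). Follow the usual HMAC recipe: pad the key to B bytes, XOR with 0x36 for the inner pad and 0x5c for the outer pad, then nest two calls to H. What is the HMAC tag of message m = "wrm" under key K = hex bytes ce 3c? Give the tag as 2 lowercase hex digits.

dc

Key hex bytes ce 3c is 2 bytes ≤ B = 3; zero-pad to 3 bytes: K' = ce 3c 00.
K' ⊕ ipad = f8 0a 36.  K' ⊕ opad = 92 60 5c.
Inner input = (K'⊕ipad) ∥ m = f8 0a 36 ∥ 77 72 6d.
Inner hash: sum = 248+10+54+119+114+109 = 654; mod 256 = 142 → 8e.
Outer input = (K'⊕opad) ∥ inner = 92 60 5c ∥ 8e.
Outer hash (tag): sum = 146+96+92+142 = 476; mod 256 = 220 → dc.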